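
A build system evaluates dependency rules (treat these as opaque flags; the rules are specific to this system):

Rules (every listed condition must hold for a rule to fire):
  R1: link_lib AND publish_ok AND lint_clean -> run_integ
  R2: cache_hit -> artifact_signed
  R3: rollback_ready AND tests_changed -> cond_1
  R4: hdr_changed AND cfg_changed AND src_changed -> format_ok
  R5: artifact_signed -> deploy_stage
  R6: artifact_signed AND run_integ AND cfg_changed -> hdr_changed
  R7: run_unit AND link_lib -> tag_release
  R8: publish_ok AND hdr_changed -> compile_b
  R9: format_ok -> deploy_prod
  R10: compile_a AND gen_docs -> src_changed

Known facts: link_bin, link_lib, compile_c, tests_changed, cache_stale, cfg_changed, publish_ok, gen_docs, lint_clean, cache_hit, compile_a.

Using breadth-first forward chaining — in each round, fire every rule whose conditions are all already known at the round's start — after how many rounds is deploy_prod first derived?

Round 1 fires R1, R2, R10, giving run_integ, artifact_signed, src_changed.
Round 2 fires R5, R6, giving deploy_stage, hdr_changed.
Round 3 fires R4, R8, giving format_ok, compile_b.
Round 4 fires R9, giving deploy_prod.
deploy_prod first appears in round 4.

4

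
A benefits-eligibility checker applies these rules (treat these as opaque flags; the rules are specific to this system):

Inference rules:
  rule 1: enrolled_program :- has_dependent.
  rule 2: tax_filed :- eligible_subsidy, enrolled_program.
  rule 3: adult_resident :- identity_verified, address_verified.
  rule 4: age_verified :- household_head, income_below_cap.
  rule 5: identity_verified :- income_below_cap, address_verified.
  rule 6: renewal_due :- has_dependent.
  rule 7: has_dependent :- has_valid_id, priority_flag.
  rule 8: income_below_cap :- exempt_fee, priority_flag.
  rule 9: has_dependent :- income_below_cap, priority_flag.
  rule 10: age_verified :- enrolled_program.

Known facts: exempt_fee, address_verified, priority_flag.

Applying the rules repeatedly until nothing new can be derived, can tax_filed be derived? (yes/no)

no

[1] rule 8 [income_below_cap :- exempt_fee, priority_flag.]. ⇒ new: income_below_cap.
[2] rule 5 [identity_verified :- income_below_cap, address_verified.]; rule 9 [has_dependent :- income_below_cap, priority_flag.]. ⇒ new: identity_verified, has_dependent.
[3] rule 1 [enrolled_program :- has_dependent.]; rule 3 [adult_resident :- identity_verified, address_verified.]; rule 6 [renewal_due :- has_dependent.]. ⇒ new: enrolled_program, adult_resident, renewal_due.
[4] rule 10 [age_verified :- enrolled_program.]. ⇒ new: age_verified.
Fixed point reached. tax_filed is concluded only by rule 2; rule 2 needs eligible_subsidy (never derived).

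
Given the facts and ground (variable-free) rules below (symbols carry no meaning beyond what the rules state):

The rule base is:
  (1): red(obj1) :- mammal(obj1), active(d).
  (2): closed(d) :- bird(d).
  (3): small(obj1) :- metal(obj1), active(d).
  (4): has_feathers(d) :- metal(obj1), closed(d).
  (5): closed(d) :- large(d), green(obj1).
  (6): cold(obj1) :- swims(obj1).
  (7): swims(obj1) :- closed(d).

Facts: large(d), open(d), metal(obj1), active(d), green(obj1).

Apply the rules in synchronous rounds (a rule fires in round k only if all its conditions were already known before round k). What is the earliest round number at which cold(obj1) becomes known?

3

[1] (3) [small(obj1) :- metal(obj1), active(d).]; (5) [closed(d) :- large(d), green(obj1).]. ⇒ new: small(obj1), closed(d).
[2] (4) [has_feathers(d) :- metal(obj1), closed(d).]; (7) [swims(obj1) :- closed(d).]. ⇒ new: has_feathers(d), swims(obj1).
[3] (6) [cold(obj1) :- swims(obj1).]. ⇒ new: cold(obj1).
cold(obj1) first appears in round 3.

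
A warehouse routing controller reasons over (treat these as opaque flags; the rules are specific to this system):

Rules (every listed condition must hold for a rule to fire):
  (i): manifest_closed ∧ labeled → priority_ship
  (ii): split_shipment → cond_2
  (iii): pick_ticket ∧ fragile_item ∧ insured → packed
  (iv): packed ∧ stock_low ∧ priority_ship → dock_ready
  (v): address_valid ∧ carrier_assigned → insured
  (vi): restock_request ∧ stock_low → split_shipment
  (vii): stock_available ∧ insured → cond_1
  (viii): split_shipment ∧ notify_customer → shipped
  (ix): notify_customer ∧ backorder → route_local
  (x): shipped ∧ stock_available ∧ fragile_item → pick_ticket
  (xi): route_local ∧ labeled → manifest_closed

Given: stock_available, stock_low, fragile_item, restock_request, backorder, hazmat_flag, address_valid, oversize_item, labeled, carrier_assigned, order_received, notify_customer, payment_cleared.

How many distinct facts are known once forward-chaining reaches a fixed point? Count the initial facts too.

24

Round 1 — (v), (vi), (ix), derive insured, split_shipment, route_local.
Round 2 — (ii), (vii), (viii), (xi), derive cond_2, cond_1, shipped, manifest_closed.
Round 3 — (i), (x), derive priority_ship, pick_ticket.
Round 4 — (iii), derive packed.
Round 5 — (iv), derive dock_ready.
Closure: {address_valid, backorder, carrier_assigned, cond_1, cond_2, dock_ready, fragile_item, hazmat_flag, insured, labeled, manifest_closed, notify_customer, order_received, oversize_item, packed, payment_cleared, pick_ticket, priority_ship, restock_request, route_local, shipped, split_shipment, stock_available, stock_low} — 24 facts.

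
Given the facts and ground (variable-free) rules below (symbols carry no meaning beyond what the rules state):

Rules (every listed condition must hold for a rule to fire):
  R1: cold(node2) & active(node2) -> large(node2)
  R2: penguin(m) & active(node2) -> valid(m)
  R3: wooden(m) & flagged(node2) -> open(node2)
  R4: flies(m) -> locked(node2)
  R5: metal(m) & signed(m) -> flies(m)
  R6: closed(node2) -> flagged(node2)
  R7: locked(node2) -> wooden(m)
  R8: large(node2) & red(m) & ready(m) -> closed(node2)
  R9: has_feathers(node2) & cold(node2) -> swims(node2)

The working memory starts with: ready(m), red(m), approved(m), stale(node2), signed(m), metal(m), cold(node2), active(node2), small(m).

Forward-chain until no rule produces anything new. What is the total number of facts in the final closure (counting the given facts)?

Round 1 — R1, R5, derive large(node2), flies(m).
Round 2 — R4, R8, derive locked(node2), closed(node2).
Round 3 — R6, R7, derive flagged(node2), wooden(m).
Round 4 — R3, derive open(node2).
Closure: {active(node2), approved(m), closed(node2), cold(node2), flagged(node2), flies(m), large(node2), locked(node2), metal(m), open(node2), ready(m), red(m), signed(m), small(m), stale(node2), wooden(m)} — 16 facts.

16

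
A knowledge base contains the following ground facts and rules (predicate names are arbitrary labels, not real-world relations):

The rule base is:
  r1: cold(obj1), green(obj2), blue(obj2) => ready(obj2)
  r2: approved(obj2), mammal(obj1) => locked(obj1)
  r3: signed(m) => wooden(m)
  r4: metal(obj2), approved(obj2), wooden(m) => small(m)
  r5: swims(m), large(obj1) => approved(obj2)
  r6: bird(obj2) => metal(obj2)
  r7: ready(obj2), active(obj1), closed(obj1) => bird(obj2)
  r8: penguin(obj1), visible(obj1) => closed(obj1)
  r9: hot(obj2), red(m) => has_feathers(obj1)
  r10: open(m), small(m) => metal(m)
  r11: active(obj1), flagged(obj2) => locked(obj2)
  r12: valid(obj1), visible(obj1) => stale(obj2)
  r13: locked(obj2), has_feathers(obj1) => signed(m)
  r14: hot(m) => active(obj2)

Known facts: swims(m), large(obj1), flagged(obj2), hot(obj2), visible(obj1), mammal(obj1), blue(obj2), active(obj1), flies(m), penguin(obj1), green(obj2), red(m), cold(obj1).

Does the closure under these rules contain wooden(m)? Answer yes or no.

Round 1: r1 [cold(obj1), green(obj2), blue(obj2) => ready(obj2)]; r5 [swims(m), large(obj1) => approved(obj2)]; r8 [penguin(obj1), visible(obj1) => closed(obj1)]; r9 [hot(obj2), red(m) => has_feathers(obj1)]; r11 [active(obj1), flagged(obj2) => locked(obj2)]. Adds ready(obj2), approved(obj2), closed(obj1), has_feathers(obj1), locked(obj2).
Round 2: r2 [approved(obj2), mammal(obj1) => locked(obj1)]; r7 [ready(obj2), active(obj1), closed(obj1) => bird(obj2)]; r13 [locked(obj2), has_feathers(obj1) => signed(m)]. Adds locked(obj1), bird(obj2), signed(m).
Round 3: r3 [signed(m) => wooden(m)]; r6 [bird(obj2) => metal(obj2)]. Adds wooden(m), metal(obj2).
Round 4: r4 [metal(obj2), approved(obj2), wooden(m) => small(m)]. Adds small(m).
wooden(m) appears in round 3, so it is derivable.

yes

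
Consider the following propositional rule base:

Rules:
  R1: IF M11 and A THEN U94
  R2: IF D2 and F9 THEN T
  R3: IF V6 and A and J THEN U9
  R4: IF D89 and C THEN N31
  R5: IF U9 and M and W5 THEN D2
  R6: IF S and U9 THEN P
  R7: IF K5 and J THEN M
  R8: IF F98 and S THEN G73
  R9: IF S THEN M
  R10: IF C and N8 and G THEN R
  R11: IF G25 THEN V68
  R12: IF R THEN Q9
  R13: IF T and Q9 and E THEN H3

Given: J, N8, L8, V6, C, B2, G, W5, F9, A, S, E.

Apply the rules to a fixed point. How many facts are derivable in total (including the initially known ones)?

20

Round 1 fires R3, R9, R10, giving U9, M, R.
Round 2 fires R5, R6, R12, giving D2, P, Q9.
Round 3 fires R2, giving T.
Round 4 fires R13, giving H3.
Closure: {A, B2, C, D2, E, F9, G, H3, J, L8, M, N8, P, Q9, R, S, T, U9, V6, W5} — 20 facts.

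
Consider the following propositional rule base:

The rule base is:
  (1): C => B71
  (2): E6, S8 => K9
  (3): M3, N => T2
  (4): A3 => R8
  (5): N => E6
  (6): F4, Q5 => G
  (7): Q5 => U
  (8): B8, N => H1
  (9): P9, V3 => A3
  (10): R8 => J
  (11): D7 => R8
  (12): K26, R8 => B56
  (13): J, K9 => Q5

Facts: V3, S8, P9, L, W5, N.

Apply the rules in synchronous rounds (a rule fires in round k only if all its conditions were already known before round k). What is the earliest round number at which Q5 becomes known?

4

Round 1: (5) [N => E6]; (9) [P9, V3 => A3]. New: E6, A3.
Round 2: (2) [E6, S8 => K9]; (4) [A3 => R8]. New: K9, R8.
Round 3: (10) [R8 => J]. New: J.
Round 4: (13) [J, K9 => Q5]. New: Q5.
Q5 first appears in round 4.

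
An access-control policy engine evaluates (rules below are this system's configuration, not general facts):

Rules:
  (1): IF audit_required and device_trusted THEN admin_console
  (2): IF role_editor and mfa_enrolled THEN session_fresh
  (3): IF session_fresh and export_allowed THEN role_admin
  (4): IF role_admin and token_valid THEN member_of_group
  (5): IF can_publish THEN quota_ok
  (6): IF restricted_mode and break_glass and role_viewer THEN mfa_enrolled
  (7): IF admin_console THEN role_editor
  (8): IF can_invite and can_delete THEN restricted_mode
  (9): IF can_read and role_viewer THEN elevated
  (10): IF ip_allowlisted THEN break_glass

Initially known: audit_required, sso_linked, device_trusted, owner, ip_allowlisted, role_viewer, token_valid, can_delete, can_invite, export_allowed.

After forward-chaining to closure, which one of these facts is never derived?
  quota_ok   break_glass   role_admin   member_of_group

Round 1: (1) [IF audit_required and device_trusted THEN admin_console]; (8) [IF can_invite and can_delete THEN restricted_mode]; (10) [IF ip_allowlisted THEN break_glass]. New: admin_console, restricted_mode, break_glass.
Round 2: (6) [IF restricted_mode and break_glass and role_viewer THEN mfa_enrolled]; (7) [IF admin_console THEN role_editor]. New: mfa_enrolled, role_editor.
Round 3: (2) [IF role_editor and mfa_enrolled THEN session_fresh]. New: session_fresh.
Round 4: (3) [IF session_fresh and export_allowed THEN role_admin]. New: role_admin.
Round 5: (4) [IF role_admin and token_valid THEN member_of_group]. New: member_of_group.
Derived: break_glass (round 1), member_of_group (round 5), role_admin (round 4). quota_ok never appears in any round.

quota_ok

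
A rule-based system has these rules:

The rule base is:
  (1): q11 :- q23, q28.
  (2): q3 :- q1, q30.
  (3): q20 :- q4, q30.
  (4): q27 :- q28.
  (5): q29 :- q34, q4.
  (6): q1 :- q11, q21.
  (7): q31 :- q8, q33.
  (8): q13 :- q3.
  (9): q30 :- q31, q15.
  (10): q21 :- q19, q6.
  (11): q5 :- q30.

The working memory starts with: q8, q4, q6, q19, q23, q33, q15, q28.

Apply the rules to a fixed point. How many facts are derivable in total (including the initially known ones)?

18

Round 1 — (1), (4), (7), (10), derive q11, q27, q31, q21.
Round 2 — (6), (9), derive q1, q30.
Round 3 — (2), (3), (11), derive q3, q20, q5.
Round 4 — (8), derive q13.
Closure: {q1, q11, q13, q15, q19, q20, q21, q23, q27, q28, q3, q30, q31, q33, q4, q5, q6, q8} — 18 facts.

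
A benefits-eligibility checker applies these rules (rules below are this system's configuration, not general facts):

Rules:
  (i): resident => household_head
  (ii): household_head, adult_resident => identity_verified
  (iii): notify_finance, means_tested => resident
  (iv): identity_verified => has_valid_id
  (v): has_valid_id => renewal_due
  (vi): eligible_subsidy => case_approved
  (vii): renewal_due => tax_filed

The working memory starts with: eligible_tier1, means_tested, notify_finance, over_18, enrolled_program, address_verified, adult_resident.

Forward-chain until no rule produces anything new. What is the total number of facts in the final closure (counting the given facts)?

13

Round 1 fires (iii), giving resident.
Round 2 fires (i), giving household_head.
Round 3 fires (ii), giving identity_verified.
Round 4 fires (iv), giving has_valid_id.
Round 5 fires (v), giving renewal_due.
Round 6 fires (vii), giving tax_filed.
Closure: {address_verified, adult_resident, eligible_tier1, enrolled_program, has_valid_id, household_head, identity_verified, means_tested, notify_finance, over_18, renewal_due, resident, tax_filed} — 13 facts.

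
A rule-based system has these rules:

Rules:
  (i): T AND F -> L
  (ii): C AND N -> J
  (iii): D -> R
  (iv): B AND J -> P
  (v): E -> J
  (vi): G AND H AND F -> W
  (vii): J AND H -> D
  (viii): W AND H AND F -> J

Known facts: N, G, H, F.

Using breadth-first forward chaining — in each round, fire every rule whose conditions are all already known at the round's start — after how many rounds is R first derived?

Round 1: (vi) [G AND H AND F -> W]. Adds W.
Round 2: (viii) [W AND H AND F -> J]. Adds J.
Round 3: (vii) [J AND H -> D]. Adds D.
Round 4: (iii) [D -> R]. Adds R.
R first appears in round 4.

4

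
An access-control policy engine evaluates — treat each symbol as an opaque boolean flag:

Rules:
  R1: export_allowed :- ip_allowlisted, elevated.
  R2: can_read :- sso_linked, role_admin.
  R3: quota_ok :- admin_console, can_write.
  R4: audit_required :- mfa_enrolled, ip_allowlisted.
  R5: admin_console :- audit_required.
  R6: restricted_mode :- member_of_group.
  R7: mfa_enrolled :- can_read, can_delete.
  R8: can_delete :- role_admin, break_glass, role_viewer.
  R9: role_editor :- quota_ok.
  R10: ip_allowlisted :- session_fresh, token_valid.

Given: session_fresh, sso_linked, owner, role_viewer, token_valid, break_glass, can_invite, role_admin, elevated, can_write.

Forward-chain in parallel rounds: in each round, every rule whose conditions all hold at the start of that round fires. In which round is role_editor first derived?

Round 1: R2 [can_read :- sso_linked, role_admin.]; R8 [can_delete :- role_admin, break_glass, role_viewer.]; R10 [ip_allowlisted :- session_fresh, token_valid.]. Adds can_read, can_delete, ip_allowlisted.
Round 2: R1 [export_allowed :- ip_allowlisted, elevated.]; R7 [mfa_enrolled :- can_read, can_delete.]. Adds export_allowed, mfa_enrolled.
Round 3: R4 [audit_required :- mfa_enrolled, ip_allowlisted.]. Adds audit_required.
Round 4: R5 [admin_console :- audit_required.]. Adds admin_console.
Round 5: R3 [quota_ok :- admin_console, can_write.]. Adds quota_ok.
Round 6: R9 [role_editor :- quota_ok.]. Adds role_editor.
role_editor first appears in round 6.

6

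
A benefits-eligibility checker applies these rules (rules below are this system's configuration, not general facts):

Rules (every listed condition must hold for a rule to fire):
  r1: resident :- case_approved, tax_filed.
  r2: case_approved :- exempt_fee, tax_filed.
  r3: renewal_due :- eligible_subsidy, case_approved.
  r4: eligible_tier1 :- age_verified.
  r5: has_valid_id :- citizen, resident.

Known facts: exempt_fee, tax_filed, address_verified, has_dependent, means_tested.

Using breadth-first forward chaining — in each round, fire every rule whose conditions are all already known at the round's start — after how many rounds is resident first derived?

Round 1: r2 [case_approved :- exempt_fee, tax_filed.]. New: case_approved.
Round 2: r1 [resident :- case_approved, tax_filed.]. New: resident.
resident first appears in round 2.

2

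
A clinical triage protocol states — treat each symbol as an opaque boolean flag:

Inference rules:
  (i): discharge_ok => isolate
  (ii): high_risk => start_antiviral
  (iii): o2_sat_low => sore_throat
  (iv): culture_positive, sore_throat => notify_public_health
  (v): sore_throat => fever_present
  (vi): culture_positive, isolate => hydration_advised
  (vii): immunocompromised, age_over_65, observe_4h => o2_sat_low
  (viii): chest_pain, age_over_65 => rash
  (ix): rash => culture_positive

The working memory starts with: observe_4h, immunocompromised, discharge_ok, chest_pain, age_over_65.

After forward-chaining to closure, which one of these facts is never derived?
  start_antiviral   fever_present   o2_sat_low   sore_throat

start_antiviral

Round 1 fires (i), (vii), (viii), giving isolate, o2_sat_low, rash.
Round 2 fires (iii), (ix), giving sore_throat, culture_positive.
Round 3 fires (iv), (v), (vi), giving notify_public_health, fever_present, hydration_advised.
Derived: sore_throat (round 2), o2_sat_low (round 1), fever_present (round 3). start_antiviral never appears in any round.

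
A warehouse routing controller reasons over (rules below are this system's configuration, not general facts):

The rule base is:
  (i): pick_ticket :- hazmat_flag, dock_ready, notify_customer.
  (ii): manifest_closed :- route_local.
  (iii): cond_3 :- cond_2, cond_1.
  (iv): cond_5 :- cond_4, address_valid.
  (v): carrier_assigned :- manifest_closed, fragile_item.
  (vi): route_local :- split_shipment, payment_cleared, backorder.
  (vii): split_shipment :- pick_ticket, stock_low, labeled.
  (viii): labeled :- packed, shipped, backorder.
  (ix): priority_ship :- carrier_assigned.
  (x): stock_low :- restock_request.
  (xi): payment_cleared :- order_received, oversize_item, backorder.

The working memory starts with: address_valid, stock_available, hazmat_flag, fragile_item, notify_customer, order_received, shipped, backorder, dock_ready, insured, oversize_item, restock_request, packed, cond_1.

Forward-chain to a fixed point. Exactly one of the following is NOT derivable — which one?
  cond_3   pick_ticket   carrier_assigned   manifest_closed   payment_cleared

cond_3

Round 1: (i) [pick_ticket :- hazmat_flag, dock_ready, notify_customer.]; (viii) [labeled :- packed, shipped, backorder.]; (x) [stock_low :- restock_request.]; (xi) [payment_cleared :- order_received, oversize_item, backorder.]. New: pick_ticket, labeled, stock_low, payment_cleared.
Round 2: (vii) [split_shipment :- pick_ticket, stock_low, labeled.]. New: split_shipment.
Round 3: (vi) [route_local :- split_shipment, payment_cleared, backorder.]. New: route_local.
Round 4: (ii) [manifest_closed :- route_local.]. New: manifest_closed.
Round 5: (v) [carrier_assigned :- manifest_closed, fragile_item.]. New: carrier_assigned.
Round 6: (ix) [priority_ship :- carrier_assigned.]. New: priority_ship.
Derived: carrier_assigned (round 5), pick_ticket (round 1), payment_cleared (round 1), manifest_closed (round 4). cond_3 never appears in any round.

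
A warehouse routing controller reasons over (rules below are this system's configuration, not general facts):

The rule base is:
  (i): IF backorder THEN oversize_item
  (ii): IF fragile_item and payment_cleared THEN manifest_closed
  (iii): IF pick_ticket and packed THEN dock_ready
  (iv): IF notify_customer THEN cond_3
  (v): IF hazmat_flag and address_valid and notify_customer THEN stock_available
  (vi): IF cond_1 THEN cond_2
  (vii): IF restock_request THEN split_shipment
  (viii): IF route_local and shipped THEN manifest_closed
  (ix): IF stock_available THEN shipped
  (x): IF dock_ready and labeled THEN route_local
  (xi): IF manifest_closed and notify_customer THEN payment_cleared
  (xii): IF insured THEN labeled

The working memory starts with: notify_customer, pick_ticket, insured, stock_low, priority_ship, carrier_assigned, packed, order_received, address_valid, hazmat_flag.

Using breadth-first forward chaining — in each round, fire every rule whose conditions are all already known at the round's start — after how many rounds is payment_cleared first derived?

Round 1: (iii) [IF pick_ticket and packed THEN dock_ready]; (iv) [IF notify_customer THEN cond_3]; (v) [IF hazmat_flag and address_valid and notify_customer THEN stock_available]; (xii) [IF insured THEN labeled]. New: dock_ready, cond_3, stock_available, labeled.
Round 2: (ix) [IF stock_available THEN shipped]; (x) [IF dock_ready and labeled THEN route_local]. New: shipped, route_local.
Round 3: (viii) [IF route_local and shipped THEN manifest_closed]. New: manifest_closed.
Round 4: (xi) [IF manifest_closed and notify_customer THEN payment_cleared]. New: payment_cleared.
payment_cleared first appears in round 4.

4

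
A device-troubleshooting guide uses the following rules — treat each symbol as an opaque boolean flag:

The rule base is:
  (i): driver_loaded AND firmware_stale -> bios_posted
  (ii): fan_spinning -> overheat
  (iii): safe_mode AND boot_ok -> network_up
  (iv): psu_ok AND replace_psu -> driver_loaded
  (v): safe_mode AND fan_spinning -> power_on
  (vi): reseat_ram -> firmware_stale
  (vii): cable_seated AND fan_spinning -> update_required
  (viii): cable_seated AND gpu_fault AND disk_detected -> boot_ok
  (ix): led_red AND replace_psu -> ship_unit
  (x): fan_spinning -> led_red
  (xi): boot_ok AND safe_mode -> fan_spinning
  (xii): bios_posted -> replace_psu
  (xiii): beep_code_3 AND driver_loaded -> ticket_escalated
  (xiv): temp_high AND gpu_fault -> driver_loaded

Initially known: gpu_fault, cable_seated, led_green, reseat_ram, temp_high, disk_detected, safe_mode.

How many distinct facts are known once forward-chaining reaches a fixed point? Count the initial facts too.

19

Round 1 — (vi), (viii), (xiv), derive firmware_stale, boot_ok, driver_loaded.
Round 2 — (i), (iii), (xi), derive bios_posted, network_up, fan_spinning.
Round 3 — (ii), (v), (vii), (x), (xii), derive overheat, power_on, update_required, led_red, replace_psu.
Round 4 — (ix), derive ship_unit.
Closure: {bios_posted, boot_ok, cable_seated, disk_detected, driver_loaded, fan_spinning, firmware_stale, gpu_fault, led_green, led_red, network_up, overheat, power_on, replace_psu, reseat_ram, safe_mode, ship_unit, temp_high, update_required} — 19 facts.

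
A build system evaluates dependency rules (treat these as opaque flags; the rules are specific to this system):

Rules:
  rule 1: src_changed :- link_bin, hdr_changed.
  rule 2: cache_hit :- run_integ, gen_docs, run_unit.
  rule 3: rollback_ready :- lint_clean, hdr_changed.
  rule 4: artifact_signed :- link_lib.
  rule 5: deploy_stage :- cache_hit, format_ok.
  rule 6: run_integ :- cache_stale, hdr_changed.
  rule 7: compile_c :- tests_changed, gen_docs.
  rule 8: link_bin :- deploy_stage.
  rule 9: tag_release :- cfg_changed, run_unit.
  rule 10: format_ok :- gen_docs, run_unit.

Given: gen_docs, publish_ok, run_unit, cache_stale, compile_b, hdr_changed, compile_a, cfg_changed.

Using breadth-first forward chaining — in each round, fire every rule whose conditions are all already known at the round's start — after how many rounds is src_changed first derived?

5

Round 1 fires rule 6, rule 9, rule 10, giving run_integ, tag_release, format_ok.
Round 2 fires rule 2, giving cache_hit.
Round 3 fires rule 5, giving deploy_stage.
Round 4 fires rule 8, giving link_bin.
Round 5 fires rule 1, giving src_changed.
src_changed first appears in round 5.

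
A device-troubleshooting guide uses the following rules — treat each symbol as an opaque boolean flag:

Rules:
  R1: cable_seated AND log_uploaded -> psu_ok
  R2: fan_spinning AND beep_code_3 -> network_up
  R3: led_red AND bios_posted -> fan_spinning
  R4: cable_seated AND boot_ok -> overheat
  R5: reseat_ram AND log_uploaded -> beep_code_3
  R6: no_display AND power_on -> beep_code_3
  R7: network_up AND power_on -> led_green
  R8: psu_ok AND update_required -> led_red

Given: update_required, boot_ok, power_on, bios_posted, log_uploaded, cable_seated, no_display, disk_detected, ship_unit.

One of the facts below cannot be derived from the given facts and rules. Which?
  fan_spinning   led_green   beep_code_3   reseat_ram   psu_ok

Round 1: R1 [cable_seated AND log_uploaded -> psu_ok]; R4 [cable_seated AND boot_ok -> overheat]; R6 [no_display AND power_on -> beep_code_3]. New: psu_ok, overheat, beep_code_3.
Round 2: R8 [psu_ok AND update_required -> led_red]. New: led_red.
Round 3: R3 [led_red AND bios_posted -> fan_spinning]. New: fan_spinning.
Round 4: R2 [fan_spinning AND beep_code_3 -> network_up]. New: network_up.
Round 5: R7 [network_up AND power_on -> led_green]. New: led_green.
Derived: beep_code_3 (round 1), led_green (round 5), fan_spinning (round 3), psu_ok (round 1). reseat_ram never appears in any round.

reseat_ram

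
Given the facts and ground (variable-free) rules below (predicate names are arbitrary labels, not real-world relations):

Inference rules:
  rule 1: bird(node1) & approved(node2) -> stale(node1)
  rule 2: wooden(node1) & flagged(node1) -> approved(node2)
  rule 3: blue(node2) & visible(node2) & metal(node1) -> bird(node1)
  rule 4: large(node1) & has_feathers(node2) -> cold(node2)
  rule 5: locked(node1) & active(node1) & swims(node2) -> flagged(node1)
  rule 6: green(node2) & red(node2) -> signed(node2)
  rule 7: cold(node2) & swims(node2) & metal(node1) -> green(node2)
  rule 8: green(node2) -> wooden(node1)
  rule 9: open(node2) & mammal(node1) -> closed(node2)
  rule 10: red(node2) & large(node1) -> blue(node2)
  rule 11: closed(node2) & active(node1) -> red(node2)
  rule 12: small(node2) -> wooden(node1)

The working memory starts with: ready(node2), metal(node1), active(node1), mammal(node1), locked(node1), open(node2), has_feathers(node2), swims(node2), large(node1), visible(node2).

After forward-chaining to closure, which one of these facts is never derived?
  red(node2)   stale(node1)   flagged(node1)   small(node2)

small(node2)

Round 1: rule 4 [large(node1) & has_feathers(node2) -> cold(node2)]; rule 5 [locked(node1) & active(node1) & swims(node2) -> flagged(node1)]; rule 9 [open(node2) & mammal(node1) -> closed(node2)]. New: cold(node2), flagged(node1), closed(node2).
Round 2: rule 7 [cold(node2) & swims(node2) & metal(node1) -> green(node2)]; rule 11 [closed(node2) & active(node1) -> red(node2)]. New: green(node2), red(node2).
Round 3: rule 6 [green(node2) & red(node2) -> signed(node2)]; rule 8 [green(node2) -> wooden(node1)]; rule 10 [red(node2) & large(node1) -> blue(node2)]. New: signed(node2), wooden(node1), blue(node2).
Round 4: rule 2 [wooden(node1) & flagged(node1) -> approved(node2)]; rule 3 [blue(node2) & visible(node2) & metal(node1) -> bird(node1)]. New: approved(node2), bird(node1).
Round 5: rule 1 [bird(node1) & approved(node2) -> stale(node1)]. New: stale(node1).
Derived: stale(node1) (round 5), flagged(node1) (round 1), red(node2) (round 2). small(node2) never appears in any round.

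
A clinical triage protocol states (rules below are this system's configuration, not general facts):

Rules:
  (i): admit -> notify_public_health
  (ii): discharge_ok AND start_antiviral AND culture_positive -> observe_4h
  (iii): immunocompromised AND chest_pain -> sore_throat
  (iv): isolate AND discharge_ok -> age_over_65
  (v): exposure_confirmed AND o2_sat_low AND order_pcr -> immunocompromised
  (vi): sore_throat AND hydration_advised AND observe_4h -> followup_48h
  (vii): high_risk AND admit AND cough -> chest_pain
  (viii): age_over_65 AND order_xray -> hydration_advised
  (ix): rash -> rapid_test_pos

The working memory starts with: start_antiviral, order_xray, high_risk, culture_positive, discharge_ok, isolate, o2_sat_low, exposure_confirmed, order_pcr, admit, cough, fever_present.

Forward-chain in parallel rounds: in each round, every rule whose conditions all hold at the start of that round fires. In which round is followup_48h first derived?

3

Round 1 fires (i), (ii), (iv), (v), (vii), giving notify_public_health, observe_4h, age_over_65, immunocompromised, chest_pain.
Round 2 fires (iii), (viii), giving sore_throat, hydration_advised.
Round 3 fires (vi), giving followup_48h.
followup_48h first appears in round 3.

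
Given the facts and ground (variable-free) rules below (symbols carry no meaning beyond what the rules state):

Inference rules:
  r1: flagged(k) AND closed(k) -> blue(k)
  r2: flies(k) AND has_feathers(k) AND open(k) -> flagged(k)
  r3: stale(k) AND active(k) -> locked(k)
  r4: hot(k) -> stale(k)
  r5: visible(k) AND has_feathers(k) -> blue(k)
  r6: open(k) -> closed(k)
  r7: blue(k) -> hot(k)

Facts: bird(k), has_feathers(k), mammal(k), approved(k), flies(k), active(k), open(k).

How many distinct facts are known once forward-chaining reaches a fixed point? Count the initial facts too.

Round 1 — r2, r6, derive flagged(k), closed(k).
Round 2 — r1, derive blue(k).
Round 3 — r7, derive hot(k).
Round 4 — r4, derive stale(k).
Round 5 — r3, derive locked(k).
Closure: {active(k), approved(k), bird(k), blue(k), closed(k), flagged(k), flies(k), has_feathers(k), hot(k), locked(k), mammal(k), open(k), stale(k)} — 13 facts.

13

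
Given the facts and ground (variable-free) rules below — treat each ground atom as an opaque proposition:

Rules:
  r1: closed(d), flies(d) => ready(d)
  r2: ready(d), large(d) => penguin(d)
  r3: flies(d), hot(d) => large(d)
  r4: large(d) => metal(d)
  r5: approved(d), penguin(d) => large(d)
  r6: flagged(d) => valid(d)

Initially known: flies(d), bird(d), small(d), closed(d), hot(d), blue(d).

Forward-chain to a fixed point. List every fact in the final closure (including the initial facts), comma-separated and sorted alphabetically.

bird(d), blue(d), closed(d), flies(d), hot(d), large(d), metal(d), penguin(d), ready(d), small(d)

[1] r1 [closed(d), flies(d) => ready(d)]; r3 [flies(d), hot(d) => large(d)]. ⇒ new: ready(d), large(d).
[2] r2 [ready(d), large(d) => penguin(d)]; r4 [large(d) => metal(d)]. ⇒ new: penguin(d), metal(d).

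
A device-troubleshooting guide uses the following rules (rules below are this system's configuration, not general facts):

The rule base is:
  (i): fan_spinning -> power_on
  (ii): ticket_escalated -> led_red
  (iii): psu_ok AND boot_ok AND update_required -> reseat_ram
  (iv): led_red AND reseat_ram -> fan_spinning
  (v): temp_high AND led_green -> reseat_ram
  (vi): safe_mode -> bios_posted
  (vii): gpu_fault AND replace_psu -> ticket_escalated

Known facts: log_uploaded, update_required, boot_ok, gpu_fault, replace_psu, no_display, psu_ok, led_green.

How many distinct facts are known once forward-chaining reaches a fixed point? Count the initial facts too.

Round 1 — (iii), (vii), derive reseat_ram, ticket_escalated.
Round 2 — (ii), derive led_red.
Round 3 — (iv), derive fan_spinning.
Round 4 — (i), derive power_on.
Closure: {boot_ok, fan_spinning, gpu_fault, led_green, led_red, log_uploaded, no_display, power_on, psu_ok, replace_psu, reseat_ram, ticket_escalated, update_required} — 13 facts.

13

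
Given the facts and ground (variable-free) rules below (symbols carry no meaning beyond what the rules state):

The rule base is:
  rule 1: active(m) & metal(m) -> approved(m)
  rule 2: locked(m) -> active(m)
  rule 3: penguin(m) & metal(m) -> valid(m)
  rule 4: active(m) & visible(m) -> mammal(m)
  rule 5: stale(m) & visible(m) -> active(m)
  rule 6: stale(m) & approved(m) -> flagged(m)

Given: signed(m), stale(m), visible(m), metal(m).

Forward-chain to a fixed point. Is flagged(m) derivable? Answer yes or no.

yes

Round 1 — rule 5, derive active(m).
Round 2 — rule 1, rule 4, derive approved(m), mammal(m).
Round 3 — rule 6, derive flagged(m).
flagged(m) appears in round 3, so it is derivable.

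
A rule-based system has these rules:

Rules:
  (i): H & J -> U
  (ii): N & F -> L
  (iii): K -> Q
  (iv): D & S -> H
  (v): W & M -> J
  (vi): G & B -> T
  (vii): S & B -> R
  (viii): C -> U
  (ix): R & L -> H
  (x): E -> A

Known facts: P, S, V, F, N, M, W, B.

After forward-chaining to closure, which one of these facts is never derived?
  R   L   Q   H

[1] (ii) [N & F -> L]; (v) [W & M -> J]; (vii) [S & B -> R]. ⇒ new: L, J, R.
[2] (ix) [R & L -> H]. ⇒ new: H.
[3] (i) [H & J -> U]. ⇒ new: U.
Derived: H (round 2), L (round 1), R (round 1). Q never appears in any round.

Q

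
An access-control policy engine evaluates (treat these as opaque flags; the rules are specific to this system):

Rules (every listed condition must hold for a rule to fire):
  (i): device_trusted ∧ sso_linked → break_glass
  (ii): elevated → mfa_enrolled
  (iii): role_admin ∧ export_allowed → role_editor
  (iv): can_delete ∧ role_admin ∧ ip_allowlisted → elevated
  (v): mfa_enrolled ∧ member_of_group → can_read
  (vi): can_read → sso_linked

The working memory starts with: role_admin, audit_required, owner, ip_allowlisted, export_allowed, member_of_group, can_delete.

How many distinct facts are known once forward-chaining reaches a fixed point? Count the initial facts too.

12

[1] (iii) [role_admin ∧ export_allowed → role_editor]; (iv) [can_delete ∧ role_admin ∧ ip_allowlisted → elevated]. ⇒ new: role_editor, elevated.
[2] (ii) [elevated → mfa_enrolled]. ⇒ new: mfa_enrolled.
[3] (v) [mfa_enrolled ∧ member_of_group → can_read]. ⇒ new: can_read.
[4] (vi) [can_read → sso_linked]. ⇒ new: sso_linked.
Closure: {audit_required, can_delete, can_read, elevated, export_allowed, ip_allowlisted, member_of_group, mfa_enrolled, owner, role_admin, role_editor, sso_linked} — 12 facts.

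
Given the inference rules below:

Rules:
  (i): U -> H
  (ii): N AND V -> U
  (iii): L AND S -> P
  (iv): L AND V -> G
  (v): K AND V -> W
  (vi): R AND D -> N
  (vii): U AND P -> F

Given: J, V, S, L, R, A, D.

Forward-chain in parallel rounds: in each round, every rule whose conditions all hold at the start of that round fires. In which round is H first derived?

3

Round 1: (iii) [L AND S -> P]; (iv) [L AND V -> G]; (vi) [R AND D -> N]. Adds P, G, N.
Round 2: (ii) [N AND V -> U]. Adds U.
Round 3: (i) [U -> H]; (vii) [U AND P -> F]. Adds H, F.
H first appears in round 3.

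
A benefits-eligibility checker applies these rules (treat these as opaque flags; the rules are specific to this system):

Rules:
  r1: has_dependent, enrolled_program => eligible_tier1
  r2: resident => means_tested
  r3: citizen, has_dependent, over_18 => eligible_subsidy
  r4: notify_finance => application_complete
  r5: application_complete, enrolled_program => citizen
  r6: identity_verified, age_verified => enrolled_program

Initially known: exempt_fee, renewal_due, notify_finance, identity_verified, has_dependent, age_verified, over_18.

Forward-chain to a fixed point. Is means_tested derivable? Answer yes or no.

no

Round 1: r4 [notify_finance => application_complete]; r6 [identity_verified, age_verified => enrolled_program]. New: application_complete, enrolled_program.
Round 2: r1 [has_dependent, enrolled_program => eligible_tier1]; r5 [application_complete, enrolled_program => citizen]. New: eligible_tier1, citizen.
Round 3: r3 [citizen, has_dependent, over_18 => eligible_subsidy]. New: eligible_subsidy.
Fixed point reached. means_tested is concluded only by r2; r2 needs resident (never derived).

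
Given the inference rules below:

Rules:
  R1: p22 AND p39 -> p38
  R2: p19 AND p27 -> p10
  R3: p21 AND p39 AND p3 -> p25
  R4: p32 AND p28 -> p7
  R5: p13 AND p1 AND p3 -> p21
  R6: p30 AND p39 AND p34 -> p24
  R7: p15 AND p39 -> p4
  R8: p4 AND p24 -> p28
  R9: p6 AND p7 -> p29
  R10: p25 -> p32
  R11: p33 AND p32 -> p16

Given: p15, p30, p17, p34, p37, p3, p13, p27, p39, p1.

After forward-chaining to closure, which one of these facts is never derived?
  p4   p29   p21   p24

Round 1: R5 [p13 AND p1 AND p3 -> p21]; R6 [p30 AND p39 AND p34 -> p24]; R7 [p15 AND p39 -> p4]. New: p21, p24, p4.
Round 2: R3 [p21 AND p39 AND p3 -> p25]; R8 [p4 AND p24 -> p28]. New: p25, p28.
Round 3: R10 [p25 -> p32]. New: p32.
Round 4: R4 [p32 AND p28 -> p7]. New: p7.
Derived: p21 (round 1), p24 (round 1), p4 (round 1). p29 never appears in any round.

p29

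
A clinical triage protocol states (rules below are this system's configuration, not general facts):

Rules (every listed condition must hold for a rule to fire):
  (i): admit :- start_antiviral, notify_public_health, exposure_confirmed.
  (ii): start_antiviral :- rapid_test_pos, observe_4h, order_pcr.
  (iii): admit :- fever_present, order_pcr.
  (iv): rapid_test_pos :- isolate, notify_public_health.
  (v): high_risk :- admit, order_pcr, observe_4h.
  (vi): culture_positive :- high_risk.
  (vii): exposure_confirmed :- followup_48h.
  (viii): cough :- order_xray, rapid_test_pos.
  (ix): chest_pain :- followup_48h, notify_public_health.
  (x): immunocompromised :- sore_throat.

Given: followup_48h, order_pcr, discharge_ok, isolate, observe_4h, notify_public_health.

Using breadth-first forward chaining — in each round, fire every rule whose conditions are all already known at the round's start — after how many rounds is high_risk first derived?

4

Round 1 — (iv), (vii), (ix), derive rapid_test_pos, exposure_confirmed, chest_pain.
Round 2 — (ii), derive start_antiviral.
Round 3 — (i), derive admit.
Round 4 — (v), derive high_risk.
high_risk first appears in round 4.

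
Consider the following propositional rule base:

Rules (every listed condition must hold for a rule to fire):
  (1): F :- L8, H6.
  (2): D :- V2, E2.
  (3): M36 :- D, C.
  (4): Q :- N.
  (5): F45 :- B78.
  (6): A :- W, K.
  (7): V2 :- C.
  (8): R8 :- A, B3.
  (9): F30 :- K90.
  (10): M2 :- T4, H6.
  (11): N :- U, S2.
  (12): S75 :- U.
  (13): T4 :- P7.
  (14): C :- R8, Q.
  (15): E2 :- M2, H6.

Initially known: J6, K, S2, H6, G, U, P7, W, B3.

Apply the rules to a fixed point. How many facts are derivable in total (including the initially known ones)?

Round 1 — (6), (11), (12), (13), derive A, N, S75, T4.
Round 2 — (4), (8), (10), derive Q, R8, M2.
Round 3 — (14), (15), derive C, E2.
Round 4 — (7), derive V2.
Round 5 — (2), derive D.
Round 6 — (3), derive M36.
Closure: {A, B3, C, D, E2, G, H6, J6, K, M2, M36, N, P7, Q, R8, S2, S75, T4, U, V2, W} — 21 facts.

21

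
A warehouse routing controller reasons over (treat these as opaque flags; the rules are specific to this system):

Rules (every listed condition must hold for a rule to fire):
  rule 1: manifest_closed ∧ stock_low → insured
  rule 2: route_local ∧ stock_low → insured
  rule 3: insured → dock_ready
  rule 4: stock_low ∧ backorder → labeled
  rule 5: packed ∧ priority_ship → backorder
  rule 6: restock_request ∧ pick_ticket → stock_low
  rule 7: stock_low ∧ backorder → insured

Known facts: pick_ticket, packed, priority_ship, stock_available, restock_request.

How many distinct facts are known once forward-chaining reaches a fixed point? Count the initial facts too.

10

Round 1: rule 5 [packed ∧ priority_ship → backorder]; rule 6 [restock_request ∧ pick_ticket → stock_low]. Adds backorder, stock_low.
Round 2: rule 4 [stock_low ∧ backorder → labeled]; rule 7 [stock_low ∧ backorder → insured]. Adds labeled, insured.
Round 3: rule 3 [insured → dock_ready]. Adds dock_ready.
Closure: {backorder, dock_ready, insured, labeled, packed, pick_ticket, priority_ship, restock_request, stock_available, stock_low} — 10 facts.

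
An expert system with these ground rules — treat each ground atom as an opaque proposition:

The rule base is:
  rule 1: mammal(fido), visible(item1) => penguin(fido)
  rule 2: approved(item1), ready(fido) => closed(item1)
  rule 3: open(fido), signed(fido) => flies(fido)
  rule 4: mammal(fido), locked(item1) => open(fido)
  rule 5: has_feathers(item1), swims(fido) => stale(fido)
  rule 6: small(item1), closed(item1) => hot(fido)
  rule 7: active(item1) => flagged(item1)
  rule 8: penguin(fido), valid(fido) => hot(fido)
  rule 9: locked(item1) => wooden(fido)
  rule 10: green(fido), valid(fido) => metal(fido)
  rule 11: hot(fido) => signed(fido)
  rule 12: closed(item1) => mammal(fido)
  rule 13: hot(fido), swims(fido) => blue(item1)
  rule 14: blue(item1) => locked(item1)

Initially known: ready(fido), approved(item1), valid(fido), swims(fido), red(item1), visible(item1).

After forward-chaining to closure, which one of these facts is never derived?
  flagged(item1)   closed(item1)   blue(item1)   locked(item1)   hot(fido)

flagged(item1)

Round 1 — rule 2, derive closed(item1).
Round 2 — rule 12, derive mammal(fido).
Round 3 — rule 1, derive penguin(fido).
Round 4 — rule 8, derive hot(fido).
Round 5 — rule 11, rule 13, derive signed(fido), blue(item1).
Round 6 — rule 14, derive locked(item1).
Round 7 — rule 4, rule 9, derive open(fido), wooden(fido).
Round 8 — rule 3, derive flies(fido).
Derived: blue(item1) (round 5), hot(fido) (round 4), closed(item1) (round 1), locked(item1) (round 6). flagged(item1) never appears in any round.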